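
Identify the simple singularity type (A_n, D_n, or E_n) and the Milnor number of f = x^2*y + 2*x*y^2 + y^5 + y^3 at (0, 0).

Type D_{6}, Milnor number mu = 6.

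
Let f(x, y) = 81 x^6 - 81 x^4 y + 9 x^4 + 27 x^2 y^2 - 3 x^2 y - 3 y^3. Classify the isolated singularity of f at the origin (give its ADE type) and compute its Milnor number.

Type D_4, Milnor number mu = 4.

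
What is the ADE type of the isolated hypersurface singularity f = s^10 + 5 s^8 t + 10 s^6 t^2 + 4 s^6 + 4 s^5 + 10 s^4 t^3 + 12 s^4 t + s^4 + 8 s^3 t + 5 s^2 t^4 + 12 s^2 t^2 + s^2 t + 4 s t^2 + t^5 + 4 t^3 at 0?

D6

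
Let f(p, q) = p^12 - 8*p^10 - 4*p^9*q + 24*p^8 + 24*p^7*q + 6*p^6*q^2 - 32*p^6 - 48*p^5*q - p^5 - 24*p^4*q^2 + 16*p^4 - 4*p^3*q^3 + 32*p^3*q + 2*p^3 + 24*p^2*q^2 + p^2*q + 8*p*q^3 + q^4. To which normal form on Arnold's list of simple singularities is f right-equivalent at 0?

The Hessian of f at 0 is [[0, 0], [0, 0]] with rank 0, so corank 2. A Groebner basis of the Jacobian ideal J(f) in C{p,q} is {p*q^2, -p*q/8 + q^3, p^2 + p*q/2}; counting standard monomials gives mu = 5. Corank 2; j^3 = p^2*(2*p + q) has shape L^2 M (L != M), so D-series; mu = 5 gives D_5.

D_5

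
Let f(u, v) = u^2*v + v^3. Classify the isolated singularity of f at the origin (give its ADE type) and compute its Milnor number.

Type D_{4}, Milnor number mu = 4.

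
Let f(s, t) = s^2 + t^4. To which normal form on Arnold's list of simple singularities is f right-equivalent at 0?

A_3

The Hessian of f at 0 is [[2, 0], [0, 0]] with rank 1, so corank 1. A Groebner basis of the Jacobian ideal J(f) in C{s,t} is {t^3, s}; counting standard monomials gives mu = 3. Corank 1: A-series; mu = 3 gives A_3.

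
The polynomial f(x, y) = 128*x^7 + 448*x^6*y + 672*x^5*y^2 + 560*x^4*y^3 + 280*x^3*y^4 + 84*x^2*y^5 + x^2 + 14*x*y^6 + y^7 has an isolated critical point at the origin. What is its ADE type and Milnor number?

Type A6, Milnor number mu = 6.

The Hessian of f at 0 has rank 1. Corank 1: A-series; mu = 6 gives A_6.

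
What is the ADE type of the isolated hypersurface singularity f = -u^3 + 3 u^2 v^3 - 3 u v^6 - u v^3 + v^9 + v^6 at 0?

E_7

The Hessian of f at 0 is [[0, 0], [0, 0]] with rank 0, so corank 2. A Groebner basis of the Jacobian ideal J(f) in C{u,v} is {u^3, u*v^2, 3*u^2 + v^3}; counting standard monomials gives mu = 7. Corank 2; j^3 = -u^3 is a perfect cube, so E-series; the 4-jet and mu = 7 give E_7.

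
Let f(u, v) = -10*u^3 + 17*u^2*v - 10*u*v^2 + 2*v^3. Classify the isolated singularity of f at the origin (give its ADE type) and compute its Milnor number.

Type D_{4}, Milnor number mu = 4.

The Hessian of f at 0 is [[0, 0], [0, 0]] with rank 0, so corank 2. A Groebner basis of the Jacobian ideal J(f) in C{u,v} is {v^3, u^2 - 2*v^2/11, u*v - 5*v^2/11}; counting standard monomials gives mu = 4. Corank 2; j^3 = -(2*u - v)*(5*u^2 - 6*u*v + 2*v^2) splits into three distinct lines over C (the quadratic factor has nonzero discriminant), so D_4.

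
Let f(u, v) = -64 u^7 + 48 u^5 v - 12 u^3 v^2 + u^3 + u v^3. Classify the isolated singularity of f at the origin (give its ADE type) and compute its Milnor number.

Type E_7, Milnor number mu = 7.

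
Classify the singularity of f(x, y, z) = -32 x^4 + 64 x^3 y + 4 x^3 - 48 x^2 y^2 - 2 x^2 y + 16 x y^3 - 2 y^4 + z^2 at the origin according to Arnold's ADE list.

D_5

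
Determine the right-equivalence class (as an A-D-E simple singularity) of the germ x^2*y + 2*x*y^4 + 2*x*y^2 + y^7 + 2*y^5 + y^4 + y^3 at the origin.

D5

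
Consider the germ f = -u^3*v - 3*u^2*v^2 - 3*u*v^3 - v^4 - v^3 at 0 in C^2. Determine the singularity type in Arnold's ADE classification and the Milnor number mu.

Type E_7, Milnor number mu = 7.

The Hessian of f at 0 has rank 0. Corank 2; j^3 = -v^3 is a perfect cube, so E-series; the 4-jet and mu = 7 give E_7.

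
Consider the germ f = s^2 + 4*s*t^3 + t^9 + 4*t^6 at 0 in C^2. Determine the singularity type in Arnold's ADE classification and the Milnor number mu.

Type A8, Milnor number mu = 8.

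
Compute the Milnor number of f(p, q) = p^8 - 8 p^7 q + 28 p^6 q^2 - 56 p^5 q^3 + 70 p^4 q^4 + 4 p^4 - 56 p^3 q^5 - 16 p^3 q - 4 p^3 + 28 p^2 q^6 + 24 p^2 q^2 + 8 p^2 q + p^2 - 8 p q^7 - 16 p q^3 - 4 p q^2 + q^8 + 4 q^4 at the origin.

7

The Hessian of f at 0 is [[2, 0], [0, 0]] with rank 1, so corank 1. A Groebner basis of the Jacobian ideal J(f) in C{p,q} is {p*q^3 - 4*p*q^2 - 9*p*q/4 - p/4 + 5*q^3/2 + q^2/2, -7*p*q^2 - 7*p*q/2 - 3*p/8 + q^4 + 4*q^3 + 3*q^2/4, p^2 - 2*p*q - p/2 + q^2}; counting standard monomials gives mu = 7. Corank 1: A-series; mu = 7 gives A_7.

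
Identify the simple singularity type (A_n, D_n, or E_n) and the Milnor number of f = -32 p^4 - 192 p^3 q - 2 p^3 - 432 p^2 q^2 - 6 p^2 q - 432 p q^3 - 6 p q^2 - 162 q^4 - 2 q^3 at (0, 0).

Type E_6, Milnor number mu = 6.

The Hessian of f at 0 has rank 0. Corank 2; j^3 = -2*(p + q)^3 is a perfect cube, so E-series; the 4-jet and mu = 6 give E_6.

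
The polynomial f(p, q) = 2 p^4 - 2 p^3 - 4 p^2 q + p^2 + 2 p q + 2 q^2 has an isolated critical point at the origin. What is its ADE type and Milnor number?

Type A1, Milnor number mu = 1.

The Hessian of f at 0 has rank 2. Corank 0: nondegenerate Morse point, so A_1.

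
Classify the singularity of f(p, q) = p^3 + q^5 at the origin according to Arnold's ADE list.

The Hessian of f at 0 has rank 0. Corank 2; j^3 = p^3 is a perfect cube, so E-series; the 5-jet and mu = 8 give E_8.

E_8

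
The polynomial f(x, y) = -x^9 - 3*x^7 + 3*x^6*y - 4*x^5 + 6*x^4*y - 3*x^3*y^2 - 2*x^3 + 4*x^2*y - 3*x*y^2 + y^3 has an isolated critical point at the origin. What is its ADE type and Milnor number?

The Hessian of f at 0 has rank 0. Corank 2; j^3 = -(x - y)*(2*x^2 - 2*x*y + y^2) splits into three distinct lines over C (the quadratic factor has nonzero discriminant), so D_4.

Type D_{4}, Milnor number mu = 4.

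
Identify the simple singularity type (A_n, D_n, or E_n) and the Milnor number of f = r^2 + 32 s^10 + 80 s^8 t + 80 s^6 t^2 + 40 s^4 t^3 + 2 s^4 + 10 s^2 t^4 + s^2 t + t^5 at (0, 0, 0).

The Hessian of f at 0 is [[0, 0, 0], [0, 0, 0], [0, 0, 2]] with rank 1, so corank 2. A Groebner basis of the Jacobian ideal J(f) in C{s,t,r} is {s^2/5 + t^4, s^3, s*t, r}; counting standard monomials gives mu = 6. Corank 2; j^3 = s^2*t has shape L^2 M (L != M), so D-series; mu = 6 gives D_6.

Type D_{6}, Milnor number mu = 6.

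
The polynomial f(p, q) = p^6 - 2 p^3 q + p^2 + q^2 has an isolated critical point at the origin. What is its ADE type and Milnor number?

The Hessian of f at 0 has rank 2. Corank 0: nondegenerate Morse point, so A_1.

Type A_{1}, Milnor number mu = 1.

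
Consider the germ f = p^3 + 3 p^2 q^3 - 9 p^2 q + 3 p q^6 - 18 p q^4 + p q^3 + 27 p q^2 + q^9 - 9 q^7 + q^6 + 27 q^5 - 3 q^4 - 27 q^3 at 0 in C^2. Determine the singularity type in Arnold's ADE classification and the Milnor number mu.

The Hessian of f at 0 has rank 0. Corank 2; j^3 = (p - 3*q)^3 is a perfect cube, so E-series; the 4-jet and mu = 7 give E_7.

Type E_{7}, Milnor number mu = 7.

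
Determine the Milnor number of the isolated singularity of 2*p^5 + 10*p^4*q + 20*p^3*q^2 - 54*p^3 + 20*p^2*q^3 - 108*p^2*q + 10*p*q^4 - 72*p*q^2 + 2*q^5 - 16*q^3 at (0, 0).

The Hessian of f at 0 has rank 0. Corank 2; j^3 = -2*(3*p + 2*q)^3 is a perfect cube, so E-series; the 5-jet and mu = 8 give E_8.

8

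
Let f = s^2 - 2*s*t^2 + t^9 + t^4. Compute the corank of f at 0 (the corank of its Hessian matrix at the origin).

1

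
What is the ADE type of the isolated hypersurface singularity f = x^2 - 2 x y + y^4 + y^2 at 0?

A_3

The Hessian of f at 0 has rank 1. Corank 1: A-series; mu = 3 gives A_3.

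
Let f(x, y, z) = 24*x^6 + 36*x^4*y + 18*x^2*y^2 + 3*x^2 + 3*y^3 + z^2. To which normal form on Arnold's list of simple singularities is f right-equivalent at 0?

A_2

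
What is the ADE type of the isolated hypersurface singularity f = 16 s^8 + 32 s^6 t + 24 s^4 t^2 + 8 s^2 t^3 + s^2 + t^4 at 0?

A_3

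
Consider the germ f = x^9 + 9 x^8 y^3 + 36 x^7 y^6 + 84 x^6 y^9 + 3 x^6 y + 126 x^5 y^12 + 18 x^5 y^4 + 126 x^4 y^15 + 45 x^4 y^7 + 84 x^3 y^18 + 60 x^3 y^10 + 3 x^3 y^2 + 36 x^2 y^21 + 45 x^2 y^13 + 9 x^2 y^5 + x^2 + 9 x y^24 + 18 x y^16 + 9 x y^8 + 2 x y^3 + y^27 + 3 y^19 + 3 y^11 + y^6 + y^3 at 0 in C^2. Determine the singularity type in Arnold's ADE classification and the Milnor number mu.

The Hessian of f at 0 is [[2, 0], [0, 0]] with rank 1, so corank 1. A Groebner basis of the Jacobian ideal J(f) in C{x,y} is {y^2, x}; counting standard monomials gives mu = 2. Corank 1: A-series; mu = 2 gives A_2.

Type A_2, Milnor number mu = 2.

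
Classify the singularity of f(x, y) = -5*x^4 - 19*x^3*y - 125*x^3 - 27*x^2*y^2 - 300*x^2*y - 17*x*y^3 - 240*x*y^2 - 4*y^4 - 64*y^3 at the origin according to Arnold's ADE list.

E7

The Hessian of f at 0 has rank 0. Corank 2; j^3 = -(5*x + 4*y)^3 is a perfect cube, so E-series; the 4-jet and mu = 7 give E_7.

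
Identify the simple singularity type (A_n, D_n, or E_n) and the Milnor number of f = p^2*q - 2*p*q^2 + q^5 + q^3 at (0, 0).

The Hessian of f at 0 is [[0, 0], [0, 0]] with rank 0, so corank 2. A Groebner basis of the Jacobian ideal J(f) in C{p,q} is {p^2/5 + q^4 - q^2/5, p^3 - q^3, p*q - q^2}; counting standard monomials gives mu = 6. Corank 2; j^3 = q*(p - q)^2 has shape L^2 M (L != M), so D-series; mu = 6 gives D_6.

Type D_6, Milnor number mu = 6.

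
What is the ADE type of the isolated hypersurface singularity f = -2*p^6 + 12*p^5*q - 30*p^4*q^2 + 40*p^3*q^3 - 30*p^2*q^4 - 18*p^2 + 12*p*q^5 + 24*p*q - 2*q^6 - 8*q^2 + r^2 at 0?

The Hessian of f at 0 is [[-36, 24, 0], [24, -16, 0], [0, 0, 2]] with rank 2, so corank 1. A Groebner basis of the Jacobian ideal J(f) in C{p,q,r} is {q^5, p - 2*q/3, r}; counting standard monomials gives mu = 5. Corank 1: A-series; mu = 5 gives A_5.

A_{5}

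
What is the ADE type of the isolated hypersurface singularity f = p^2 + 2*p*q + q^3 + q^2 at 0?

The Hessian of f at 0 is [[2, 2], [2, 2]] with rank 1, so corank 1. A Groebner basis of the Jacobian ideal J(f) in C{p,q} is {q^2, p + q}; counting standard monomials gives mu = 2. Corank 1: A-series; mu = 2 gives A_2.

A_{2}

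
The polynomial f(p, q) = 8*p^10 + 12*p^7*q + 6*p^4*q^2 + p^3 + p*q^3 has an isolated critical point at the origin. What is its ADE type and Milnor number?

Type E7, Milnor number mu = 7.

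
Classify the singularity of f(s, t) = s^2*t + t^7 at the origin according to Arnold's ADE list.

The Hessian of f at 0 is [[0, 0], [0, 0]] with rank 0, so corank 2. A Groebner basis of the Jacobian ideal J(f) in C{s,t} is {s^2/7 + t^6, s^3, s*t}; counting standard monomials gives mu = 8. Corank 2; j^3 = s^2*t has shape L^2 M (L != M), so D-series; mu = 8 gives D_8.

D_{8}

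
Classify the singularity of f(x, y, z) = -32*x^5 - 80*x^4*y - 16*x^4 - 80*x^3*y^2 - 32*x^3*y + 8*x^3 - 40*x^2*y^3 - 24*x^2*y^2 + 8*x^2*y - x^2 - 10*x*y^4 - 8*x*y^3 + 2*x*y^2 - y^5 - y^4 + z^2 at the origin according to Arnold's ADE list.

A_4

The Hessian of f at 0 is [[-2, 0, 0], [0, 0, 0], [0, 0, 2]] with rank 2, so corank 1. A Groebner basis of the Jacobian ideal J(f) in C{x,y,z} is {-x/4 + y^3 + y^2/4, x^2, x*y - x/4 + y^2/4, z}; counting standard monomials gives mu = 4. Corank 1: A-series; mu = 4 gives A_4.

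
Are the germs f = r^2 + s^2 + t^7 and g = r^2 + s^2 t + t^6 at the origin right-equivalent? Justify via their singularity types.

The Hessian of f at 0 has rank 2. Corank 1: A-series; mu = 6 gives A_6. The Hessian of g at 0 has rank 1. Corank 2; j^3 = s^2*t has shape L^2 M (L != M), so D-series; mu = 7 gives D_7. f is A_6 but g is D_7, hence not right-equivalent.

No.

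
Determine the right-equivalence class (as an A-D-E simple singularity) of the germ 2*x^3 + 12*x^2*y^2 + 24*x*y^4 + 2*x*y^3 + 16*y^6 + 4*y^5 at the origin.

The Hessian of f at 0 is [[0, 0], [0, 0]] with rank 0, so corank 2. A Groebner basis of the Jacobian ideal J(f) in C{x,y} is {-x^2/4 + y^4 - y^3/12, x^3, x^2*y + x^2/12 + y^3/36, x^2/2 + x*y^2 + y^3/6}; counting standard monomials gives mu = 7. Corank 2; j^3 = 2*x^3 is a perfect cube, so E-series; the 4-jet and mu = 7 give E_7.

E_{7}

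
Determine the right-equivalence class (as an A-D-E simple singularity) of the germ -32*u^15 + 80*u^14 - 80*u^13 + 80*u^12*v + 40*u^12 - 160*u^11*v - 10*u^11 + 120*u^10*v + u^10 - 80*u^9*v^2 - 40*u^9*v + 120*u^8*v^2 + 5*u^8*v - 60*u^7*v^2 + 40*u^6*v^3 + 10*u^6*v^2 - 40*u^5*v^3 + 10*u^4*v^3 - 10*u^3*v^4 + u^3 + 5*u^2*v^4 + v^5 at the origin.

The Hessian of f at 0 has rank 0. Corank 2; j^3 = u^3 is a perfect cube, so E-series; the 5-jet and mu = 8 give E_8.

E_{8}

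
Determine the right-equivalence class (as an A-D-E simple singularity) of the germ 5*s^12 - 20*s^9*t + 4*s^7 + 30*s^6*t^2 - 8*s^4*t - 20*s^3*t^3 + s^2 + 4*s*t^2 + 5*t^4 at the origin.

A3

The Hessian of f at 0 has rank 1. Corank 1: A-series; mu = 3 gives A_3.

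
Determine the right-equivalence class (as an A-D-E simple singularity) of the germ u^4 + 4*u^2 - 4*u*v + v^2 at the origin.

A_{3}

The Hessian of f at 0 has rank 1. Corank 1: A-series; mu = 3 gives A_3.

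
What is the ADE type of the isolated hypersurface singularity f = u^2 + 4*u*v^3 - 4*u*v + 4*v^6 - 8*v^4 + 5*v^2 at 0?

A_{1}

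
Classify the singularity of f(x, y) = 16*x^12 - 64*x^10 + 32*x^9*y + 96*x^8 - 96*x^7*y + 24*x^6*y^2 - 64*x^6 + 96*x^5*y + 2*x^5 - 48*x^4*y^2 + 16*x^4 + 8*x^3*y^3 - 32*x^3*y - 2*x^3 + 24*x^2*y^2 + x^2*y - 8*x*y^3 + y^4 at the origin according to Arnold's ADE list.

The Hessian of f at 0 is [[0, 0], [0, 0]] with rank 0, so corank 2. A Groebner basis of the Jacobian ideal J(f) in C{x,y} is {x*y^2, x*y/8 + y^3, x^2 - x*y/2}; counting standard monomials gives mu = 5. Corank 2; j^3 = -x^2*(2*x - y) has shape L^2 M (L != M), so D-series; mu = 5 gives D_5.

D5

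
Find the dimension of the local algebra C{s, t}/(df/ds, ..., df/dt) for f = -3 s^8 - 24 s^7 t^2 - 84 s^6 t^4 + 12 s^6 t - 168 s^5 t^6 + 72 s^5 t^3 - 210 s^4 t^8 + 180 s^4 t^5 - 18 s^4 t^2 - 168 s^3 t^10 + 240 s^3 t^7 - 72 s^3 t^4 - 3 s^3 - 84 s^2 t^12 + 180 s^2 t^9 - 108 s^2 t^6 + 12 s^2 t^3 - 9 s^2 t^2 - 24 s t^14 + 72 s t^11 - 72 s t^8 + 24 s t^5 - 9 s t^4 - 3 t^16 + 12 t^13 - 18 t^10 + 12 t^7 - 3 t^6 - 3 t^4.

The Hessian of f at 0 has rank 0. Corank 2; j^3 = -3*s^3 is a perfect cube, so E-series; the 4-jet and mu = 6 give E_6.

6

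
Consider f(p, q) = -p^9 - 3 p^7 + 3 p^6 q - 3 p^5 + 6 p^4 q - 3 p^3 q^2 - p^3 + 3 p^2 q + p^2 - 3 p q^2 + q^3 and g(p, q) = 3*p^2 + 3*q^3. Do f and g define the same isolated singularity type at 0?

Yes.

The Hessian of f at 0 is [[2, 0], [0, 0]] with rank 1, so corank 1. A Groebner basis of the Jacobian ideal J(f) in C{p,q} is {q^2, p}; counting standard monomials gives mu = 2. Corank 1: A-series; mu = 2 gives A_2. The Hessian of g at 0 is [[6, 0], [0, 0]] with rank 1, so corank 1. A Groebner basis of the Jacobian ideal J(g) in C{p,q} is {q^2, p}; counting standard monomials gives mu = 2. Corank 1: A-series; mu = 2 gives A_2. Both have type A_2, hence right-equivalent.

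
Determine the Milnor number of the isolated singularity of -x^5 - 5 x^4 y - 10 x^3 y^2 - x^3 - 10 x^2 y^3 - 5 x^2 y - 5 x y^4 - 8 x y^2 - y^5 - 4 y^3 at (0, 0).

6

The Hessian of f at 0 has rank 0. Corank 2; j^3 = -(x + y)*(x + 2*y)^2 has shape L^2 M (L != M), so D-series; mu = 6 gives D_6.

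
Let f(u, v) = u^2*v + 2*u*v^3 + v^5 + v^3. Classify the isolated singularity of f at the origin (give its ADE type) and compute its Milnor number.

The Hessian of f at 0 has rank 0. Corank 2; j^3 = v*(u^2 + v^2) splits into three distinct lines over C (the quadratic factor has nonzero discriminant), so D_4.

Type D_4, Milnor number mu = 4.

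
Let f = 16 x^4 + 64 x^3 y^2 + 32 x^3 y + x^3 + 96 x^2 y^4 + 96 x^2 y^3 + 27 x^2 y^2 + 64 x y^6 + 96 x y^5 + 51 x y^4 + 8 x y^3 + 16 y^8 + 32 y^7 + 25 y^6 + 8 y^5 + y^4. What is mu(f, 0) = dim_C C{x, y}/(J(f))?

6

The Hessian of f at 0 has rank 0. Corank 2; j^3 = x^3 is a perfect cube, so E-series; the 4-jet and mu = 6 give E_6.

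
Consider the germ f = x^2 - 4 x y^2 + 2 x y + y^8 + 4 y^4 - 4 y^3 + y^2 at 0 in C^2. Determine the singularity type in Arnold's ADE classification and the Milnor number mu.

Type A_{7}, Milnor number mu = 7.

The Hessian of f at 0 is [[2, 2], [2, 2]] with rank 1, so corank 1. A Groebner basis of the Jacobian ideal J(f) in C{x,y} is {x^4 - 3*x^3 - 7*x^2*y - 11*x^2/4 - 7*x*y/2 - 3*x/8 - 3*y/8, x^3*y + 3*x^3/2 + 3*x^2*y + x^2 + 5*x*y/4 + x/8 + y/8, -x/2 + y^2 - y/2}; counting standard monomials gives mu = 7. Corank 1: A-series; mu = 7 gives A_7.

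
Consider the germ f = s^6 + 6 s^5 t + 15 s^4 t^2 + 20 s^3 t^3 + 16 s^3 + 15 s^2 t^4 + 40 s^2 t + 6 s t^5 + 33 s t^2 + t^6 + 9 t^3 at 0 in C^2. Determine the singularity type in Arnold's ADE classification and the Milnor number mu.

Type D7, Milnor number mu = 7.

The Hessian of f at 0 is [[0, 0], [0, 0]] with rank 0, so corank 2. A Groebner basis of the Jacobian ideal J(f) in C{s,t} is {-2048*s*t/3 + t^5 - 512*t^2, s*t^2 + 3*t^3/4, s^2 + 7*s*t/4 + 3*t^2/4}; counting standard monomials gives mu = 7. Corank 2; j^3 = (s + t)*(4*s + 3*t)^2 has shape L^2 M (L != M), so D-series; mu = 7 gives D_7.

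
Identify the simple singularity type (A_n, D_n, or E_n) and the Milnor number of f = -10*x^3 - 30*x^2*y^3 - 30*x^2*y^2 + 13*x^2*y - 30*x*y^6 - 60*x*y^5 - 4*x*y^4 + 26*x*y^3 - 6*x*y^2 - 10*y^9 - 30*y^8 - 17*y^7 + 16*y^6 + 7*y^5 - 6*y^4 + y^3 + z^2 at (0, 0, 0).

The Hessian of f at 0 is [[0, 0, 0], [0, 0, 0], [0, 0, 2]] with rank 1, so corank 2. A Groebner basis of the Jacobian ideal J(f) in C{x,y,z} is {y^3, x^2 - 3*y^2/11, x*y - 6*y^2/11, z}; counting standard monomials gives mu = 4. Corank 2; j^3 = -(2*x - y)*(5*x^2 - 4*x*y + y^2) splits into three distinct lines over C (the quadratic factor has nonzero discriminant), so D_4.

Type D4, Milnor number mu = 4.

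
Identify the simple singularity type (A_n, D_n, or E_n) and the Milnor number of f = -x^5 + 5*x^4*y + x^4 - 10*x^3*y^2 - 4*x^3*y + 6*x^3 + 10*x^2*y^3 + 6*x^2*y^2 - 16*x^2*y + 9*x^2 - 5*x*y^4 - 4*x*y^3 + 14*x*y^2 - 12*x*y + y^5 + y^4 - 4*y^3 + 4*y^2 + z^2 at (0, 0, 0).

The Hessian of f at 0 has rank 2. Corank 1: A-series; mu = 4 gives A_4.

Type A4, Milnor number mu = 4.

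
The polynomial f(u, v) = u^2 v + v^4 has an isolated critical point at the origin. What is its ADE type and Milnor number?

Type D_{5}, Milnor number mu = 5.

The Hessian of f at 0 has rank 0. Corank 2; j^3 = u^2*v has shape L^2 M (L != M), so D-series; mu = 5 gives D_5.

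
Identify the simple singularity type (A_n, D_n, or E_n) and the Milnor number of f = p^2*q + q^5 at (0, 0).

The Hessian of f at 0 has rank 0. Corank 2; j^3 = p^2*q has shape L^2 M (L != M), so D-series; mu = 6 gives D_6.

Type D_6, Milnor number mu = 6.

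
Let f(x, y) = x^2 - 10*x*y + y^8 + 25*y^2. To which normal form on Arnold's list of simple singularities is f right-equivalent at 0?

A_{7}

The Hessian of f at 0 has rank 1. Corank 1: A-series; mu = 7 gives A_7.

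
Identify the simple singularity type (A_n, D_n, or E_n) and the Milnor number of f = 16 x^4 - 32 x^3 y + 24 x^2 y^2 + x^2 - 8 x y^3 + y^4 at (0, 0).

Type A3, Milnor number mu = 3.

The Hessian of f at 0 is [[2, 0], [0, 0]] with rank 1, so corank 1. A Groebner basis of the Jacobian ideal J(f) in C{x,y} is {y^3, x}; counting standard monomials gives mu = 3. Corank 1: A-series; mu = 3 gives A_3.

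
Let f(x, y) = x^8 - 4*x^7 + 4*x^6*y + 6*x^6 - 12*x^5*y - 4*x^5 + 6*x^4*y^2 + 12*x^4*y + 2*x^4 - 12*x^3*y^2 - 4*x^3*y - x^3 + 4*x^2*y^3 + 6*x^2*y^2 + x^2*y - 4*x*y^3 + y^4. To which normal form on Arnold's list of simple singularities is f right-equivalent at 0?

D_5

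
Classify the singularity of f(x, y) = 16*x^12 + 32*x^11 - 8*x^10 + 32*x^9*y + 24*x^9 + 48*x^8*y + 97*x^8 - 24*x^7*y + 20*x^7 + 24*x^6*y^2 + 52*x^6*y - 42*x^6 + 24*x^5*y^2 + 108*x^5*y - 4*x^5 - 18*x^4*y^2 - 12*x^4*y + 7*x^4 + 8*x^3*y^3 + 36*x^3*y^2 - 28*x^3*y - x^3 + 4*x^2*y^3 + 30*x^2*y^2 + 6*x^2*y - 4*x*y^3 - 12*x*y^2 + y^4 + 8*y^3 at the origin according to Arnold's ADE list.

The Hessian of f at 0 has rank 0. Corank 2; j^3 = -(x - 2*y)^3 is a perfect cube, so E-series; the 4-jet and mu = 6 give E_6.

E_6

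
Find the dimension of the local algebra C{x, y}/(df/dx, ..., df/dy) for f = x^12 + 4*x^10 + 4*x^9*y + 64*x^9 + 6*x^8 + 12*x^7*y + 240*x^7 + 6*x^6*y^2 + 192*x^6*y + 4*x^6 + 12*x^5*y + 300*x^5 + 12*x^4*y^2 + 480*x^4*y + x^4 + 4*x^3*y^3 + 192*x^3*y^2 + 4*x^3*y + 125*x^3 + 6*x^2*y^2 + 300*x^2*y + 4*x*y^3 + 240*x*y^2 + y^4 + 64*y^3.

6

The Hessian of f at 0 has rank 0. Corank 2; j^3 = (5*x + 4*y)^3 is a perfect cube, so E-series; the 4-jet and mu = 6 give E_6.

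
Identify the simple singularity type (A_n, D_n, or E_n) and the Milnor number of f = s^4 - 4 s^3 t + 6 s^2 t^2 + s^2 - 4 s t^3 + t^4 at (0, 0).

The Hessian of f at 0 has rank 1. Corank 1: A-series; mu = 3 gives A_3.

Type A_3, Milnor number mu = 3.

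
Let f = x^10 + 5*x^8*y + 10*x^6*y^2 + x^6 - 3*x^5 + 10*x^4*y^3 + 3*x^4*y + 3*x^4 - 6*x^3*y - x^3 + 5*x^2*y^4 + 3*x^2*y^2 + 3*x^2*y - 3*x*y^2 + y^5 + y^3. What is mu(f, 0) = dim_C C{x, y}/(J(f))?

8

The Hessian of f at 0 is [[0, 0], [0, 0]] with rank 0, so corank 2. A Groebner basis of the Jacobian ideal J(f) in C{x,y} is {-x^2/4 + x*y^3 + x*y^2/2 + x*y/2 - y^3/2 - y^2/4, y^4, x^3 - 3*x^2/2 + 3*x*y - y^3 - 3*y^2/2, x^2*y - x^2/2 - x*y^2 + x*y - y^2/2}; counting standard monomials gives mu = 8. Corank 2; j^3 = -(x - y)^3 is a perfect cube, so E-series; the 5-jet and mu = 8 give E_8.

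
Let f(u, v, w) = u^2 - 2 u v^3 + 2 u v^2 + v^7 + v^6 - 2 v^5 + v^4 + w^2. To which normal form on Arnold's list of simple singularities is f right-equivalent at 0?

A_6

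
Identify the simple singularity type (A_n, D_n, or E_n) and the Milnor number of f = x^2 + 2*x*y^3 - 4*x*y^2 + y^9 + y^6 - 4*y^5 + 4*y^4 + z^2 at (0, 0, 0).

Type A8, Milnor number mu = 8.

The Hessian of f at 0 is [[2, 0, 0], [0, 0, 0], [0, 0, 2]] with rank 2, so corank 1. A Groebner basis of the Jacobian ideal J(f) in C{x,y,z} is {x^2*y^2 + 4*x^2*y + 12*x^2 - 32*x*y^2 - 16*x*y - 32*x + 64*y^2, x^3 + 12*x^2*y + 40*x^2 - 112*x*y^2 - 64*x*y - 128*x + 256*y^2, x + y^3 - 2*y^2, z}; counting standard monomials gives mu = 8. Corank 1: A-series; mu = 8 gives A_8.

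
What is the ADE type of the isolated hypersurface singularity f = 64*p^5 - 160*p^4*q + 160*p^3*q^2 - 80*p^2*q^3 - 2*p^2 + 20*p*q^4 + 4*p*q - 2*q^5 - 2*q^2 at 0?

The Hessian of f at 0 is [[-4, 4], [4, -4]] with rank 1, so corank 1. A Groebner basis of the Jacobian ideal J(f) in C{p,q} is {q^4, p - q}; counting standard monomials gives mu = 4. Corank 1: A-series; mu = 4 gives A_4.

A_{4}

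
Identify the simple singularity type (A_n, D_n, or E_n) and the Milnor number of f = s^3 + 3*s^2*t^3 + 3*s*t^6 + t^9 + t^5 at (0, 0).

Type E8, Milnor number mu = 8.

The Hessian of f at 0 has rank 0. Corank 2; j^3 = s^3 is a perfect cube, so E-series; the 5-jet and mu = 8 give E_8.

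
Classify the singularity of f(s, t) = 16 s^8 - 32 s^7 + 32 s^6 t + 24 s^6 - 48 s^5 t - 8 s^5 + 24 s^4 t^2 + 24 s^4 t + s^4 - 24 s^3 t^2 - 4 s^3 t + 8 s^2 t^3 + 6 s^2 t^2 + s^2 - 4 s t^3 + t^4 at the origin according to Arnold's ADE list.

The Hessian of f at 0 is [[2, 0], [0, 0]] with rank 1, so corank 1. A Groebner basis of the Jacobian ideal J(f) in C{s,t} is {t^3, s}; counting standard monomials gives mu = 3. Corank 1: A-series; mu = 3 gives A_3.

A_{3}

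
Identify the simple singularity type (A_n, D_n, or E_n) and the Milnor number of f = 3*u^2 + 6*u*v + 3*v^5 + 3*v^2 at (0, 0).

Type A_4, Milnor number mu = 4.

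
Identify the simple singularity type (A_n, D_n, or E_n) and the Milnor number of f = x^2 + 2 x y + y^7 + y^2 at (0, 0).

The Hessian of f at 0 is [[2, 2], [2, 2]] with rank 1, so corank 1. A Groebner basis of the Jacobian ideal J(f) in C{x,y} is {y^6, x + y}; counting standard monomials gives mu = 6. Corank 1: A-series; mu = 6 gives A_6.

Type A6, Milnor number mu = 6.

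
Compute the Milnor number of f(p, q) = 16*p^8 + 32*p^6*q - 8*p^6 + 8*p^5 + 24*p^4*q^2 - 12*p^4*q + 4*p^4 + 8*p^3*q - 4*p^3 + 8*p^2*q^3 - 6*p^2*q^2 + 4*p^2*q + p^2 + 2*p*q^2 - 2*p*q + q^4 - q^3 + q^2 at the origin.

The Hessian of f at 0 has rank 1. Corank 1: A-series; mu = 2 gives A_2.

2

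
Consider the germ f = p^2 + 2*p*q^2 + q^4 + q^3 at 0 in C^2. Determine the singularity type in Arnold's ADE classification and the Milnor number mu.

The Hessian of f at 0 has rank 1. Corank 1: A-series; mu = 2 gives A_2.

Type A_{2}, Milnor number mu = 2.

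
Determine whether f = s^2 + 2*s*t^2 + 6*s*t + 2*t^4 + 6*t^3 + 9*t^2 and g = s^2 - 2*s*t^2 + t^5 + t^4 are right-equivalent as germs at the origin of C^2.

The Hessian of f at 0 is [[2, 6], [6, 18]] with rank 1, so corank 1. A Groebner basis of the Jacobian ideal J(f) in C{s,t} is {s^2 + 9*s + 27*t, s*t - 3*s - 9*t, s + t^2 + 3*t}; counting standard monomials gives mu = 3. Corank 1: A-series; mu = 3 gives A_3. The Hessian of g at 0 is [[2, 0], [0, 0]] with rank 1, so corank 1. A Groebner basis of the Jacobian ideal J(g) in C{s,t} is {s^2, -s + t^2}; counting standard monomials gives mu = 4. Corank 1: A-series; mu = 4 gives A_4. f is A_3 but g is A_4, hence not right-equivalent.

No.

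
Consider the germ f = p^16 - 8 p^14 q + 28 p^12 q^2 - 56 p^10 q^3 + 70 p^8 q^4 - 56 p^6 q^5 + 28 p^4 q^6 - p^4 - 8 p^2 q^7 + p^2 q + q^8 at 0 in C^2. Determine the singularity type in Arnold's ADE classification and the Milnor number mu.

Type D_{9}, Milnor number mu = 9.

The Hessian of f at 0 has rank 0. Corank 2; j^3 = p^2*q has shape L^2 M (L != M), so D-series; mu = 9 gives D_9.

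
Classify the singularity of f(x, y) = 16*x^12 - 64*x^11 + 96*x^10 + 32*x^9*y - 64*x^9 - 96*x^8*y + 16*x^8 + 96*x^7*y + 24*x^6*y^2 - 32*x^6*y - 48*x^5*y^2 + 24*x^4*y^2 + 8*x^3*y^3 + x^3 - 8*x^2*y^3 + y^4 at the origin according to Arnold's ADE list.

E_6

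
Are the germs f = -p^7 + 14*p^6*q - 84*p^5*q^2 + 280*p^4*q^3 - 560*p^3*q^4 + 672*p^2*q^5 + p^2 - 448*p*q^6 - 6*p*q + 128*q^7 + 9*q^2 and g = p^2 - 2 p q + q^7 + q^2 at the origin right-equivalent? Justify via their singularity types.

Yes.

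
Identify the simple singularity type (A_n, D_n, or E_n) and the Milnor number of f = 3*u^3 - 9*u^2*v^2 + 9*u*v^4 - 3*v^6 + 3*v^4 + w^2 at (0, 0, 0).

Type E6, Milnor number mu = 6.

The Hessian of f at 0 has rank 1. Corank 2; j^3 = 3*u^3 is a perfect cube, so E-series; the 4-jet and mu = 6 give E_6.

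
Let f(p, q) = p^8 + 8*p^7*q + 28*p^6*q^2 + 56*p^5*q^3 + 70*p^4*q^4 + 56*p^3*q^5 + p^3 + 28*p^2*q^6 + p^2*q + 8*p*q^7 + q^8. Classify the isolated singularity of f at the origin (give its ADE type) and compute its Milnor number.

The Hessian of f at 0 has rank 0. Corank 2; j^3 = p^2*(p + q) has shape L^2 M (L != M), so D-series; mu = 9 gives D_9.

Type D_9, Milnor number mu = 9.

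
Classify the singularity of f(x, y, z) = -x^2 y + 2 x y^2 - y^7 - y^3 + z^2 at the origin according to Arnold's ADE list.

D_{8}

The Hessian of f at 0 has rank 1. Corank 2; j^3 = -y*(x - y)^2 has shape L^2 M (L != M), so D-series; mu = 8 gives D_8.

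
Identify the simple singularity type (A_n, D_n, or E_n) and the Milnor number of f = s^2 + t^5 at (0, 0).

Type A4, Milnor number mu = 4.

The Hessian of f at 0 is [[2, 0], [0, 0]] with rank 1, so corank 1. A Groebner basis of the Jacobian ideal J(f) in C{s,t} is {t^4, s}; counting standard monomials gives mu = 4. Corank 1: A-series; mu = 4 gives A_4.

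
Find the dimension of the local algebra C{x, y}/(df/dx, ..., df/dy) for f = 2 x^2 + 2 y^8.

The Hessian of f at 0 has rank 1. Corank 1: A-series; mu = 7 gives A_7.

7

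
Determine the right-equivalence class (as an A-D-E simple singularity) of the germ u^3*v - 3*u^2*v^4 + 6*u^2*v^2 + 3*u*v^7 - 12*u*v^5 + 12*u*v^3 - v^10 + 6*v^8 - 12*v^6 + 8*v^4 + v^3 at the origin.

E_7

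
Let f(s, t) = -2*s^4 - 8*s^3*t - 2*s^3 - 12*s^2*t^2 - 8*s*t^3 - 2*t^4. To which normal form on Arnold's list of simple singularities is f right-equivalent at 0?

E_6

The Hessian of f at 0 has rank 0. Corank 2; j^3 = -2*s^3 is a perfect cube, so E-series; the 4-jet and mu = 6 give E_6.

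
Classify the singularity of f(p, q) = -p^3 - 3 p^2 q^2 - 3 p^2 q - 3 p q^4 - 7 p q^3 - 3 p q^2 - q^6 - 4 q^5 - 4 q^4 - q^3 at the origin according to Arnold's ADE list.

E_{7}

The Hessian of f at 0 is [[0, 0], [0, 0]] with rank 0, so corank 2. A Groebner basis of the Jacobian ideal J(f) in C{p,q} is {-p^2 - 2*p*q + q^4 - q^3/3 - q^2, p^3 + 2*p^2 + 4*p*q + 5*q^3/3 + 2*q^2, p^2*q - 5*p^2/3 - 10*p*q/3 - 14*q^3/9 - 5*q^2/3, p^2 + p*q^2 + 2*p*q + 4*q^3/3 + q^2}; counting standard monomials gives mu = 7. Corank 2; j^3 = -(p + q)^3 is a perfect cube, so E-series; the 4-jet and mu = 7 give E_7.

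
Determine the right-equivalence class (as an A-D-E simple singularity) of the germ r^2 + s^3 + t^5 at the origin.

The Hessian of f at 0 has rank 1. Corank 2; j^3 = s^3 is a perfect cube, so E-series; the 5-jet and mu = 8 give E_8.

E8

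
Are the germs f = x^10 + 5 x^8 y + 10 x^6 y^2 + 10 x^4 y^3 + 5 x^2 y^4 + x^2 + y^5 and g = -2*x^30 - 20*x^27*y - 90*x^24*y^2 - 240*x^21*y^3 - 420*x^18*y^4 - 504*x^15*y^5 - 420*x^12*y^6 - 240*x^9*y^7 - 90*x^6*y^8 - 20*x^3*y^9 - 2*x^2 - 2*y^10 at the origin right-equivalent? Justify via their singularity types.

No.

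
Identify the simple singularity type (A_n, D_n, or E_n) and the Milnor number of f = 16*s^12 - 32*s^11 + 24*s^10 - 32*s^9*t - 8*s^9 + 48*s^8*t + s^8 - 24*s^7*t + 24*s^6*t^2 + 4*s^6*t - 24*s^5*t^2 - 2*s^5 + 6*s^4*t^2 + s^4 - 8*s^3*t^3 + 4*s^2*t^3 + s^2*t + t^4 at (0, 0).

The Hessian of f at 0 has rank 0. Corank 2; j^3 = s^2*t has shape L^2 M (L != M), so D-series; mu = 5 gives D_5.

Type D5, Milnor number mu = 5.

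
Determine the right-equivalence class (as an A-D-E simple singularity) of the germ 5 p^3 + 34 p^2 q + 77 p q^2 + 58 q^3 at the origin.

The Hessian of f at 0 has rank 0. Corank 2; j^3 = (p + 2*q)*(5*p^2 + 24*p*q + 29*q^2) splits into three distinct lines over C (the quadratic factor has nonzero discriminant), so D_4.

D_4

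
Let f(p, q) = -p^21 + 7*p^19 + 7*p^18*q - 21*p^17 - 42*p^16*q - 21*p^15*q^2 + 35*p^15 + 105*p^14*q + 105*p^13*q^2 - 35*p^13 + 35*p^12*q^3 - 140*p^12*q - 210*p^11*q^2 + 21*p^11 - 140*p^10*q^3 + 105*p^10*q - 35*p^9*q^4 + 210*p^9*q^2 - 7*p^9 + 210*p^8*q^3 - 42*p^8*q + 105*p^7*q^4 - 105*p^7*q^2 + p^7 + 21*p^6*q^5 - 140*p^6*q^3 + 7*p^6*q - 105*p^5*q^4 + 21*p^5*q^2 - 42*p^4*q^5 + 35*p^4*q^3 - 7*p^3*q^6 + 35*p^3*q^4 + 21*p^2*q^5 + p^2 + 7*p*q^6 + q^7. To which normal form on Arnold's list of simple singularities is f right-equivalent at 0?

A_6

The Hessian of f at 0 is [[2, 0], [0, 0]] with rank 1, so corank 1. A Groebner basis of the Jacobian ideal J(f) in C{p,q} is {q^6, p}; counting standard monomials gives mu = 6. Corank 1: A-series; mu = 6 gives A_6.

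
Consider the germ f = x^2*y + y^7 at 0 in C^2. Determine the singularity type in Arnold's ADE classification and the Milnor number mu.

The Hessian of f at 0 is [[0, 0], [0, 0]] with rank 0, so corank 2. A Groebner basis of the Jacobian ideal J(f) in C{x,y} is {x^2/7 + y^6, x^3, x*y}; counting standard monomials gives mu = 8. Corank 2; j^3 = x^2*y has shape L^2 M (L != M), so D-series; mu = 8 gives D_8.

Type D_{8}, Milnor number mu = 8.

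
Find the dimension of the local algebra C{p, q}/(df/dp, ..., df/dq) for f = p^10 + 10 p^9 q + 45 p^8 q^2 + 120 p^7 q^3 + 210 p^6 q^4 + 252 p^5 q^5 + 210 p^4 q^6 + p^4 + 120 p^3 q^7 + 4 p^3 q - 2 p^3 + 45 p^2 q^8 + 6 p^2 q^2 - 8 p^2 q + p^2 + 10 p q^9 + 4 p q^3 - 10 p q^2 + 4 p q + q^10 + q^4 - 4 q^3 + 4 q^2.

9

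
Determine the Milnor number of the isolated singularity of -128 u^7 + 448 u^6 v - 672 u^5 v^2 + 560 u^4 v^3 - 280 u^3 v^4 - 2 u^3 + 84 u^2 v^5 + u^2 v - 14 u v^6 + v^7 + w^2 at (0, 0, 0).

8

The Hessian of f at 0 has rank 1. Corank 2; j^3 = -u^2*(2*u - v) has shape L^2 M (L != M), so D-series; mu = 8 gives D_8.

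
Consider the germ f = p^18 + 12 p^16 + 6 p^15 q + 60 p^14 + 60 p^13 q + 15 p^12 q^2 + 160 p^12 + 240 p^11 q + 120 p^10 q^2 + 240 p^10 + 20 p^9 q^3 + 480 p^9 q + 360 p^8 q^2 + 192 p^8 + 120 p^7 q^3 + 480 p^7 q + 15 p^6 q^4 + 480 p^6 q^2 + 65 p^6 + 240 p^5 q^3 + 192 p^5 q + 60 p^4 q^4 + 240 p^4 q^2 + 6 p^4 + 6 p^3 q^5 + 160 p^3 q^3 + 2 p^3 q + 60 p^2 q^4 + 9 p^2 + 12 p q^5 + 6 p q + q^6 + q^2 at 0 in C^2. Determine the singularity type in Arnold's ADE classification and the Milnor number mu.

The Hessian of f at 0 has rank 1. Corank 1: A-series; mu = 5 gives A_5.

Type A_5, Milnor number mu = 5.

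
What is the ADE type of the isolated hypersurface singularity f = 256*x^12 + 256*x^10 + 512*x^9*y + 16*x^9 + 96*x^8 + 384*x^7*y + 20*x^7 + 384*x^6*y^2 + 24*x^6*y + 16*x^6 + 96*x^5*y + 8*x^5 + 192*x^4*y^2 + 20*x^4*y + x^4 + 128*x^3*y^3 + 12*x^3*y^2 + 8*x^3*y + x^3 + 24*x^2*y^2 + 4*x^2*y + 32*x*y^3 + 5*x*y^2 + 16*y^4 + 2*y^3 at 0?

The Hessian of f at 0 has rank 0. Corank 2; j^3 = (x + y)^2*(x + 2*y) has shape L^2 M (L != M), so D-series; mu = 5 gives D_5.

D_{5}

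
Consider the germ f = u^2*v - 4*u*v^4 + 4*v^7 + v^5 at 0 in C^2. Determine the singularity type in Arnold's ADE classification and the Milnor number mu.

The Hessian of f at 0 has rank 0. Corank 2; j^3 = u^2*v has shape L^2 M (L != M), so D-series; mu = 6 gives D_6.

Type D6, Milnor number mu = 6.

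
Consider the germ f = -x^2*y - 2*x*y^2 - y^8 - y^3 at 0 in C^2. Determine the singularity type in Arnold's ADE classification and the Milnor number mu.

Type D9, Milnor number mu = 9.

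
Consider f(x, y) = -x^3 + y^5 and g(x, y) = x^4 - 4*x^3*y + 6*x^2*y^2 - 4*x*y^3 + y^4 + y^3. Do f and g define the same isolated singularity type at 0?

No.

The Hessian of f at 0 is [[0, 0], [0, 0]] with rank 0, so corank 2. A Groebner basis of the Jacobian ideal J(f) in C{x,y} is {y^4, x^2}; counting standard monomials gives mu = 8. Corank 2; j^3 = -x^3 is a perfect cube, so E-series; the 5-jet and mu = 8 give E_8. The Hessian of g at 0 is [[0, 0], [0, 0]] with rank 0, so corank 2. A Groebner basis of the Jacobian ideal J(g) in C{x,y} is {x^3 - 3*x^2*y, y^2}; counting standard monomials gives mu = 6. Corank 2; j^3 = y^3 is a perfect cube, so E-series; the 4-jet and mu = 6 give E_6. f is E_8 but g is E_6, hence not right-equivalent.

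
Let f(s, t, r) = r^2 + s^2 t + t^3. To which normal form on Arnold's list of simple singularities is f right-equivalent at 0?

D_4

The Hessian of f at 0 has rank 1. Corank 2; j^3 = t*(s^2 + t^2) splits into three distinct lines over C (the quadratic factor has nonzero discriminant), so D_4.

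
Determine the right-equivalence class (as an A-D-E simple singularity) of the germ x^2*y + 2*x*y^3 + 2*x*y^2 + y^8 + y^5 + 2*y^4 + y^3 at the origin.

D_9

The Hessian of f at 0 has rank 0. Corank 2; j^3 = y*(x + y)^2 has shape L^2 M (L != M), so D-series; mu = 9 gives D_9.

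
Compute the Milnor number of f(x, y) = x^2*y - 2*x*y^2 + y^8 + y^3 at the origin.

9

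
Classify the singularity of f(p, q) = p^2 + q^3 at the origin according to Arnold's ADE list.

The Hessian of f at 0 has rank 1. Corank 1: A-series; mu = 2 gives A_2.

A2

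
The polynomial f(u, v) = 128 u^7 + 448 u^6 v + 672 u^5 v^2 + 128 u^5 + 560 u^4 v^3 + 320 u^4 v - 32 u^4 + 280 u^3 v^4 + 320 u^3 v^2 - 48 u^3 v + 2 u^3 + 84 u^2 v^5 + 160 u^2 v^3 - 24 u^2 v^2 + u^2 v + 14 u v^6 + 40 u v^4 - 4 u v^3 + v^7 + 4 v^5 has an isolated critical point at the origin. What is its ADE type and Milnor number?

Type D8, Milnor number mu = 8.

The Hessian of f at 0 is [[0, 0], [0, 0]] with rank 0, so corank 2. A Groebner basis of the Jacobian ideal J(f) in C{u,v} is {135*u^2/344 + u*v^3 + 491*u*v^2/172 - 313*u*v/688 + 313*v^3/344, -103*u^2/86 - 833*u*v^2/86 + 249*u*v/172 + v^4 - 249*v^3/86, u^3 - 8*u^2/43 - 48*u*v^2/43 + 8*u*v/43 - 16*v^3/43, u^2*v + 7*u^2/172 + 107*u*v^2/86 - 57*u*v/344 + 57*v^3/172}; counting standard monomials gives mu = 8. Corank 2; j^3 = u^2*(2*u + v) has shape L^2 M (L != M), so D-series; mu = 8 gives D_8.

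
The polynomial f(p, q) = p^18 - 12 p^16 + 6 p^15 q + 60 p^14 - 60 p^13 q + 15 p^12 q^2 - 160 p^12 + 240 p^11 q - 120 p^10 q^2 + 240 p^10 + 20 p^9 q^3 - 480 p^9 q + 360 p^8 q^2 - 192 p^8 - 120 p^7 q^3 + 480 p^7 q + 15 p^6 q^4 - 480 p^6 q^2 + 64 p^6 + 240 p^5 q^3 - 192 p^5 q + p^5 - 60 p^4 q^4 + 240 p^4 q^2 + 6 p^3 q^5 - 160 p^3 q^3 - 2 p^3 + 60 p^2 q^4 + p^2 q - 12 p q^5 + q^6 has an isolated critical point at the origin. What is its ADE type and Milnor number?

Type D7, Milnor number mu = 7.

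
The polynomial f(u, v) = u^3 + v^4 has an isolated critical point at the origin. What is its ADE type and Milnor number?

Type E_6, Milnor number mu = 6.

The Hessian of f at 0 has rank 0. Corank 2; j^3 = u^3 is a perfect cube, so E-series; the 4-jet and mu = 6 give E_6.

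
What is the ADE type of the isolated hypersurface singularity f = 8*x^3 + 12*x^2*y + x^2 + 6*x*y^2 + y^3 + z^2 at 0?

A_2

The Hessian of f at 0 has rank 2. Corank 1: A-series; mu = 2 gives A_2.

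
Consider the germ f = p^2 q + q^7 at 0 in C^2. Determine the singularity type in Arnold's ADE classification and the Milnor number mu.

Type D8, Milnor number mu = 8.

The Hessian of f at 0 has rank 0. Corank 2; j^3 = p^2*q has shape L^2 M (L != M), so D-series; mu = 8 gives D_8.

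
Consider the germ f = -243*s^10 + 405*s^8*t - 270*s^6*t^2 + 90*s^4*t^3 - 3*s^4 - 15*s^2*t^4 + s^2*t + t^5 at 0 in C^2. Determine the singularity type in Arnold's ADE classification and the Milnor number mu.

The Hessian of f at 0 is [[0, 0], [0, 0]] with rank 0, so corank 2. A Groebner basis of the Jacobian ideal J(f) in C{s,t} is {s^2/5 + t^4, s^3, s*t}; counting standard monomials gives mu = 6. Corank 2; j^3 = s^2*t has shape L^2 M (L != M), so D-series; mu = 6 gives D_6.

Type D_{6}, Milnor number mu = 6.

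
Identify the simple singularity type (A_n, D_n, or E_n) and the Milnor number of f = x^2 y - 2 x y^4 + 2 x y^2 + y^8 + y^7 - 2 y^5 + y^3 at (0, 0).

Type D9, Milnor number mu = 9.

The Hessian of f at 0 is [[0, 0], [0, 0]] with rank 0, so corank 2. A Groebner basis of the Jacobian ideal J(f) in C{x,y} is {x^2*y^2 + 16*x^2*y + 2*x^2 + 32*x*y^2 + 3*x*y + 16*y^3 + y^2, -8*x^2*y - x^2 + x*y^3 - 16*x*y^2 - x*y - 8*y^3, -x*y + y^4 - y^2, x^3 + 3*x^2*y + 3*x*y^2 + y^3}; counting standard monomials gives mu = 9. Corank 2; j^3 = y*(x + y)^2 has shape L^2 M (L != M), so D-series; mu = 9 gives D_9.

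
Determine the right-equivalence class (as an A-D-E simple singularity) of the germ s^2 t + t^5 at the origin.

The Hessian of f at 0 has rank 0. Corank 2; j^3 = s^2*t has shape L^2 M (L != M), so D-series; mu = 6 gives D_6.

D_6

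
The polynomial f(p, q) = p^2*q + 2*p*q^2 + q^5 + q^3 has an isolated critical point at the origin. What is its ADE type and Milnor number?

Type D_6, Milnor number mu = 6.

The Hessian of f at 0 has rank 0. Corank 2; j^3 = q*(p + q)^2 has shape L^2 M (L != M), so D-series; mu = 6 gives D_6.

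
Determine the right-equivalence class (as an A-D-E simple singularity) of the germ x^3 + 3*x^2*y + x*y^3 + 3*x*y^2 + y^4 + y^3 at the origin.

E7

The Hessian of f at 0 has rank 0. Corank 2; j^3 = (x + y)^3 is a perfect cube, so E-series; the 4-jet and mu = 7 give E_7.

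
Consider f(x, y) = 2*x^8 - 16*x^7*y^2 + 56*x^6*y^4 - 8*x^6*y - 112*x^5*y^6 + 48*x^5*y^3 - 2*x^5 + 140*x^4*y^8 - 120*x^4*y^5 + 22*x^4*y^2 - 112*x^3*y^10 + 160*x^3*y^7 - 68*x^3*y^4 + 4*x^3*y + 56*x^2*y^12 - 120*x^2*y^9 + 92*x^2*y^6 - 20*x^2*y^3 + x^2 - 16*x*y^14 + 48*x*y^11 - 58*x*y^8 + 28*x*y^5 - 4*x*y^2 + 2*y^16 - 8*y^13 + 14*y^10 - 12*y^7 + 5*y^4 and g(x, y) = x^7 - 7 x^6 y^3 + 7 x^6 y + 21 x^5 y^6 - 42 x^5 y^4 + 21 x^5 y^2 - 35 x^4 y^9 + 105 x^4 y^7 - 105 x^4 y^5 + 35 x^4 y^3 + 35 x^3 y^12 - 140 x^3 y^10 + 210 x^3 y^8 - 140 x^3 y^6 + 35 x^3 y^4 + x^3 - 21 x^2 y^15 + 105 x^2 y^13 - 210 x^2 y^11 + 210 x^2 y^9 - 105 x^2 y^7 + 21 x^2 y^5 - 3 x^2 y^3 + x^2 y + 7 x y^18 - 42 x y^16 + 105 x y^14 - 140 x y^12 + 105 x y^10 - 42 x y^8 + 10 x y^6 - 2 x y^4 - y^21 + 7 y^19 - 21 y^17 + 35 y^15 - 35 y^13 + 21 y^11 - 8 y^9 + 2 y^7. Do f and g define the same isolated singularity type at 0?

The Hessian of f at 0 is [[2, 0], [0, 0]] with rank 1, so corank 1. A Groebner basis of the Jacobian ideal J(f) in C{x,y} is {x^2, x*y, -x/2 + y^2}; counting standard monomials gives mu = 3. Corank 1: A-series; mu = 3 gives A_3. The Hessian of g at 0 is [[0, 0], [0, 0]] with rank 0, so corank 2. A Groebner basis of the Jacobian ideal J(g) in C{x,y} is {x^2/6 + x*y^3, -7*x^2/6 - x*y + y^4, x^3, x^2*y}; counting standard monomials gives mu = 8. Corank 2; j^3 = x^2*(x + y) has shape L^2 M (L != M), so D-series; mu = 8 gives D_8. f is A_3 but g is D_8, hence not right-equivalent.

No.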